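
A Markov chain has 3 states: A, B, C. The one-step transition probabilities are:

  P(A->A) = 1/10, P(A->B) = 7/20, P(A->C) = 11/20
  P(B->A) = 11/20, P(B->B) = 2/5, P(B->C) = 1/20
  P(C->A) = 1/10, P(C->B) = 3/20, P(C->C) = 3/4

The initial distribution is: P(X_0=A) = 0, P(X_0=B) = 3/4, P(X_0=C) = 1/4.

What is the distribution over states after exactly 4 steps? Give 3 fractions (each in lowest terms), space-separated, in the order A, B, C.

Answer: 144883/640000 6891/25600 161421/320000

Derivation:
Propagating the distribution step by step (d_{t+1} = d_t * P):
d_0 = (A=0, B=3/4, C=1/4)
  d_1[A] = 0*1/10 + 3/4*11/20 + 1/4*1/10 = 7/16
  d_1[B] = 0*7/20 + 3/4*2/5 + 1/4*3/20 = 27/80
  d_1[C] = 0*11/20 + 3/4*1/20 + 1/4*3/4 = 9/40
d_1 = (A=7/16, B=27/80, C=9/40)
  d_2[A] = 7/16*1/10 + 27/80*11/20 + 9/40*1/10 = 403/1600
  d_2[B] = 7/16*7/20 + 27/80*2/5 + 9/40*3/20 = 103/320
  d_2[C] = 7/16*11/20 + 27/80*1/20 + 9/40*3/4 = 341/800
d_2 = (A=403/1600, B=103/320, C=341/800)
  d_3[A] = 403/1600*1/10 + 103/320*11/20 + 341/800*1/10 = 1567/6400
  d_3[B] = 403/1600*7/20 + 103/320*2/5 + 341/800*3/20 = 8987/32000
  d_3[C] = 403/1600*11/20 + 103/320*1/20 + 341/800*3/4 = 7589/16000
d_3 = (A=1567/6400, B=8987/32000, C=7589/16000)
  d_4[A] = 1567/6400*1/10 + 8987/32000*11/20 + 7589/16000*1/10 = 144883/640000
  d_4[B] = 1567/6400*7/20 + 8987/32000*2/5 + 7589/16000*3/20 = 6891/25600
  d_4[C] = 1567/6400*11/20 + 8987/32000*1/20 + 7589/16000*3/4 = 161421/320000
d_4 = (A=144883/640000, B=6891/25600, C=161421/320000)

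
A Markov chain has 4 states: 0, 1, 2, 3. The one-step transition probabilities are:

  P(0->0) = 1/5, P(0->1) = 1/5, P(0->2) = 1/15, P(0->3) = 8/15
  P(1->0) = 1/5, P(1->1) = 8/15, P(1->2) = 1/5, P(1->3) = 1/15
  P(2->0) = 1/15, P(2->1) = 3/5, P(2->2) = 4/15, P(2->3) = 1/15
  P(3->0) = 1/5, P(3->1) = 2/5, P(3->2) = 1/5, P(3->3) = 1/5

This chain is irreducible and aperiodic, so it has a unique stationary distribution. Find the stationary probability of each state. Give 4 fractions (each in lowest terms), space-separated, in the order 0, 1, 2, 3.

The stationary distribution satisfies pi = pi * P, i.e.:
  pi_0 = 1/5*pi_0 + 1/5*pi_1 + 1/15*pi_2 + 1/5*pi_3
  pi_1 = 1/5*pi_0 + 8/15*pi_1 + 3/5*pi_2 + 2/5*pi_3
  pi_2 = 1/15*pi_0 + 1/5*pi_1 + 4/15*pi_2 + 1/5*pi_3
  pi_3 = 8/15*pi_0 + 1/15*pi_1 + 1/15*pi_2 + 1/5*pi_3
with normalization: pi_0 + pi_1 + pi_2 + pi_3 = 1.

Using the first 3 balance equations plus normalization, the linear system A*pi = b is:
  [-4/5, 1/5, 1/15, 1/5] . pi = 0
  [1/5, -7/15, 3/5, 2/5] . pi = 0
  [1/15, 1/5, -11/15, 1/5] . pi = 0
  [1, 1, 1, 1] . pi = 1

Solving yields:
  pi_0 = 18/103
  pi_1 = 1245/2678
  pi_2 = 39/206
  pi_3 = 229/1339

Verification (pi * P):
  18/103*1/5 + 1245/2678*1/5 + 39/206*1/15 + 229/1339*1/5 = 18/103 = pi_0  (ok)
  18/103*1/5 + 1245/2678*8/15 + 39/206*3/5 + 229/1339*2/5 = 1245/2678 = pi_1  (ok)
  18/103*1/15 + 1245/2678*1/5 + 39/206*4/15 + 229/1339*1/5 = 39/206 = pi_2  (ok)
  18/103*8/15 + 1245/2678*1/15 + 39/206*1/15 + 229/1339*1/5 = 229/1339 = pi_3  (ok)

Answer: 18/103 1245/2678 39/206 229/1339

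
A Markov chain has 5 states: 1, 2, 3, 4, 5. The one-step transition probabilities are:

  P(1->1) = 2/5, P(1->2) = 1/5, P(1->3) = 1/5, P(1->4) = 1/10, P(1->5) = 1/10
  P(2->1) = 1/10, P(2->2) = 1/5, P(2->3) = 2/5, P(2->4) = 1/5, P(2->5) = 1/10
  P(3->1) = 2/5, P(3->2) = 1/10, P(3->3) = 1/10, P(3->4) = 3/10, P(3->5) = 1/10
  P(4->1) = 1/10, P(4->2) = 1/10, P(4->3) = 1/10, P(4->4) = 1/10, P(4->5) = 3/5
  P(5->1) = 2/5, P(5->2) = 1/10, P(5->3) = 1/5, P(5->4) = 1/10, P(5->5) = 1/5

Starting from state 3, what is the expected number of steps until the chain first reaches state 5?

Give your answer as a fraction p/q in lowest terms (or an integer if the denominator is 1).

Let h_i = expected steps to first reach 5 from state i.
Boundary: h_5 = 0.
First-step equations for the other states:
  h_1 = 1 + 2/5*h_1 + 1/5*h_2 + 1/5*h_3 + 1/10*h_4 + 1/10*h_5
  h_2 = 1 + 1/10*h_1 + 1/5*h_2 + 2/5*h_3 + 1/5*h_4 + 1/10*h_5
  h_3 = 1 + 2/5*h_1 + 1/10*h_2 + 1/10*h_3 + 3/10*h_4 + 1/10*h_5
  h_4 = 1 + 1/10*h_1 + 1/10*h_2 + 1/10*h_3 + 1/10*h_4 + 3/5*h_5

Substituting h_5 = 0 and rearranging gives the linear system (I - Q) h = 1:
  [3/5, -1/5, -1/5, -1/10] . (h_1, h_2, h_3, h_4) = 1
  [-1/10, 4/5, -2/5, -1/5] . (h_1, h_2, h_3, h_4) = 1
  [-2/5, -1/10, 9/10, -3/10] . (h_1, h_2, h_3, h_4) = 1
  [-1/10, -1/10, -1/10, 9/10] . (h_1, h_2, h_3, h_4) = 1

Solving yields:
  h_1 = 5770/1027
  h_2 = 415/79
  h_3 = 5295/1027
  h_4 = 2970/1027

Starting state is 3, so the expected hitting time is h_3 = 5295/1027.

Answer: 5295/1027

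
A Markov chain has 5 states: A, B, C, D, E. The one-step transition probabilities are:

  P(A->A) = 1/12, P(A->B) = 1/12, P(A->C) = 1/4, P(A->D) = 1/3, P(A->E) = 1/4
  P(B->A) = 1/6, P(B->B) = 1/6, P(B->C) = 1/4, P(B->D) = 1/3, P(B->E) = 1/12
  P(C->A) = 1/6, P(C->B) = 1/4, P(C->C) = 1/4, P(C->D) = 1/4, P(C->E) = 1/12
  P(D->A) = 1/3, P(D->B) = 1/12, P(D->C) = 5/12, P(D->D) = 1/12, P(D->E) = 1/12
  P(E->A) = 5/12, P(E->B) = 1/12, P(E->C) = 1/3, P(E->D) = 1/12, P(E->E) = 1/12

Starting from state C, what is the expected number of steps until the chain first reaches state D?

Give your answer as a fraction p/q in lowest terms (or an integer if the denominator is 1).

Answer: 23400/6121

Derivation:
Let h_i = expected steps to first reach D from state i.
Boundary: h_D = 0.
First-step equations for the other states:
  h_A = 1 + 1/12*h_A + 1/12*h_B + 1/4*h_C + 1/3*h_D + 1/4*h_E
  h_B = 1 + 1/6*h_A + 1/6*h_B + 1/4*h_C + 1/3*h_D + 1/12*h_E
  h_C = 1 + 1/6*h_A + 1/4*h_B + 1/4*h_C + 1/4*h_D + 1/12*h_E
  h_E = 1 + 5/12*h_A + 1/12*h_B + 1/3*h_C + 1/12*h_D + 1/12*h_E

Substituting h_D = 0 and rearranging gives the linear system (I - Q) h = 1:
  [11/12, -1/12, -1/4, -1/4] . (h_A, h_B, h_C, h_E) = 1
  [-1/6, 5/6, -1/4, -1/12] . (h_A, h_B, h_C, h_E) = 1
  [-1/6, -1/4, 3/4, -1/12] . (h_A, h_B, h_C, h_E) = 1
  [-5/12, -1/12, -1/3, 11/12] . (h_A, h_B, h_C, h_E) = 1

Solving yields:
  h_A = 22488/6121
  h_B = 21600/6121
  h_C = 23400/6121
  h_E = 27372/6121

Starting state is C, so the expected hitting time is h_C = 23400/6121.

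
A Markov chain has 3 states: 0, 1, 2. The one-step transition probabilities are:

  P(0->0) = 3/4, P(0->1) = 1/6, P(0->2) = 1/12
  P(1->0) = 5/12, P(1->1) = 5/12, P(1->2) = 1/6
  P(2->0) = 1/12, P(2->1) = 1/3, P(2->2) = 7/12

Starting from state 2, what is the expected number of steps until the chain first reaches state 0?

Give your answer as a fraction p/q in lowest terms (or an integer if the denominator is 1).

Let h_i = expected steps to first reach 0 from state i.
Boundary: h_0 = 0.
First-step equations for the other states:
  h_1 = 1 + 5/12*h_0 + 5/12*h_1 + 1/6*h_2
  h_2 = 1 + 1/12*h_0 + 1/3*h_1 + 7/12*h_2

Substituting h_0 = 0 and rearranging gives the linear system (I - Q) h = 1:
  [7/12, -1/6] . (h_1, h_2) = 1
  [-1/3, 5/12] . (h_1, h_2) = 1

Solving yields:
  h_1 = 28/9
  h_2 = 44/9

Starting state is 2, so the expected hitting time is h_2 = 44/9.

Answer: 44/9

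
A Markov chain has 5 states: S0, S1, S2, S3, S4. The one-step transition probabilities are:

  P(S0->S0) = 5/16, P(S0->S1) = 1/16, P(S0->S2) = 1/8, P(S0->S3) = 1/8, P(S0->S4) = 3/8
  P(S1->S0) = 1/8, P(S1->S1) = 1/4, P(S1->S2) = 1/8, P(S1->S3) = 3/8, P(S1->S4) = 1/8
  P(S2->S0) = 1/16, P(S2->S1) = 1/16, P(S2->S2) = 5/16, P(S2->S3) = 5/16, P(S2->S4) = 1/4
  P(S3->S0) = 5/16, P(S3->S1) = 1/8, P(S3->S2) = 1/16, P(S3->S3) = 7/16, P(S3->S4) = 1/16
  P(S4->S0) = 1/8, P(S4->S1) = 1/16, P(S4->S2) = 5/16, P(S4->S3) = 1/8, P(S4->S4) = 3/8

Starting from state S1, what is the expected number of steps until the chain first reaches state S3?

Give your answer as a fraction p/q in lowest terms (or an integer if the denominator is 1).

Let h_i = expected steps to first reach S3 from state i.
Boundary: h_S3 = 0.
First-step equations for the other states:
  h_S0 = 1 + 5/16*h_S0 + 1/16*h_S1 + 1/8*h_S2 + 1/8*h_S3 + 3/8*h_S4
  h_S1 = 1 + 1/8*h_S0 + 1/4*h_S1 + 1/8*h_S2 + 3/8*h_S3 + 1/8*h_S4
  h_S2 = 1 + 1/16*h_S0 + 1/16*h_S1 + 5/16*h_S2 + 5/16*h_S3 + 1/4*h_S4
  h_S4 = 1 + 1/8*h_S0 + 1/16*h_S1 + 5/16*h_S2 + 1/8*h_S3 + 3/8*h_S4

Substituting h_S3 = 0 and rearranging gives the linear system (I - Q) h = 1:
  [11/16, -1/16, -1/8, -3/8] . (h_S0, h_S1, h_S2, h_S4) = 1
  [-1/8, 3/4, -1/8, -1/8] . (h_S0, h_S1, h_S2, h_S4) = 1
  [-1/16, -1/16, 11/16, -1/4] . (h_S0, h_S1, h_S2, h_S4) = 1
  [-1/8, -1/16, -5/16, 5/8] . (h_S0, h_S1, h_S2, h_S4) = 1

Solving yields:
  h_S0 = 22256/4167
  h_S1 = 1744/463
  h_S2 = 17264/4167
  h_S4 = 21320/4167

Starting state is S1, so the expected hitting time is h_S1 = 1744/463.

Answer: 1744/463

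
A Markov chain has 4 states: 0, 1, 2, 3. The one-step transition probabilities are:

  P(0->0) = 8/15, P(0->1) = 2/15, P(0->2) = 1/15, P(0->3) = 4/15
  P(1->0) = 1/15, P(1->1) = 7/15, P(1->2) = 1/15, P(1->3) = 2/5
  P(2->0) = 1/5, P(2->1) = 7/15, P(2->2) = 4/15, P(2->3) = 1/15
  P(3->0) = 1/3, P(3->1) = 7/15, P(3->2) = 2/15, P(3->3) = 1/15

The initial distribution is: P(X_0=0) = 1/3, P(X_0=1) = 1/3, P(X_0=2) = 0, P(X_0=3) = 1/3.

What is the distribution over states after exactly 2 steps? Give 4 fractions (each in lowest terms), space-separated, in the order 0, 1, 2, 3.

Answer: 13/45 49/135 68/675 167/675

Derivation:
Propagating the distribution step by step (d_{t+1} = d_t * P):
d_0 = (0=1/3, 1=1/3, 2=0, 3=1/3)
  d_1[0] = 1/3*8/15 + 1/3*1/15 + 0*1/5 + 1/3*1/3 = 14/45
  d_1[1] = 1/3*2/15 + 1/3*7/15 + 0*7/15 + 1/3*7/15 = 16/45
  d_1[2] = 1/3*1/15 + 1/3*1/15 + 0*4/15 + 1/3*2/15 = 4/45
  d_1[3] = 1/3*4/15 + 1/3*2/5 + 0*1/15 + 1/3*1/15 = 11/45
d_1 = (0=14/45, 1=16/45, 2=4/45, 3=11/45)
  d_2[0] = 14/45*8/15 + 16/45*1/15 + 4/45*1/5 + 11/45*1/3 = 13/45
  d_2[1] = 14/45*2/15 + 16/45*7/15 + 4/45*7/15 + 11/45*7/15 = 49/135
  d_2[2] = 14/45*1/15 + 16/45*1/15 + 4/45*4/15 + 11/45*2/15 = 68/675
  d_2[3] = 14/45*4/15 + 16/45*2/5 + 4/45*1/15 + 11/45*1/15 = 167/675
d_2 = (0=13/45, 1=49/135, 2=68/675, 3=167/675)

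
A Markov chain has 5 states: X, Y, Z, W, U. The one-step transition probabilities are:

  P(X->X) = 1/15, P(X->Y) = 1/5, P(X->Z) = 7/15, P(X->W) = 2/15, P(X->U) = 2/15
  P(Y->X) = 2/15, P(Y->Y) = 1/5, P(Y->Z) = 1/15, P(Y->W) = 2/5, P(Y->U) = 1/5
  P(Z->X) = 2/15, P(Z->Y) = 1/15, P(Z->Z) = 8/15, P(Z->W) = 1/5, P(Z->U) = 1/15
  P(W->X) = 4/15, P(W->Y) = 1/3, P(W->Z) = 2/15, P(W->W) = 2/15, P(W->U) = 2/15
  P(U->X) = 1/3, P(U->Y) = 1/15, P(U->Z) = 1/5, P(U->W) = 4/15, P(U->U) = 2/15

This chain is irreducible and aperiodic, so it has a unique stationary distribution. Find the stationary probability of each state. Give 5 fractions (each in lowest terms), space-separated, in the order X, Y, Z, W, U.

Answer: 7534/42995 7327/42995 13517/42995 9297/42995 1064/8599

Derivation:
The stationary distribution satisfies pi = pi * P, i.e.:
  pi_X = 1/15*pi_X + 2/15*pi_Y + 2/15*pi_Z + 4/15*pi_W + 1/3*pi_U
  pi_Y = 1/5*pi_X + 1/5*pi_Y + 1/15*pi_Z + 1/3*pi_W + 1/15*pi_U
  pi_Z = 7/15*pi_X + 1/15*pi_Y + 8/15*pi_Z + 2/15*pi_W + 1/5*pi_U
  pi_W = 2/15*pi_X + 2/5*pi_Y + 1/5*pi_Z + 2/15*pi_W + 4/15*pi_U
  pi_U = 2/15*pi_X + 1/5*pi_Y + 1/15*pi_Z + 2/15*pi_W + 2/15*pi_U
with normalization: pi_X + pi_Y + pi_Z + pi_W + pi_U = 1.

Using the first 4 balance equations plus normalization, the linear system A*pi = b is:
  [-14/15, 2/15, 2/15, 4/15, 1/3] . pi = 0
  [1/5, -4/5, 1/15, 1/3, 1/15] . pi = 0
  [7/15, 1/15, -7/15, 2/15, 1/5] . pi = 0
  [2/15, 2/5, 1/5, -13/15, 4/15] . pi = 0
  [1, 1, 1, 1, 1] . pi = 1

Solving yields:
  pi_X = 7534/42995
  pi_Y = 7327/42995
  pi_Z = 13517/42995
  pi_W = 9297/42995
  pi_U = 1064/8599

Verification (pi * P):
  7534/42995*1/15 + 7327/42995*2/15 + 13517/42995*2/15 + 9297/42995*4/15 + 1064/8599*1/3 = 7534/42995 = pi_X  (ok)
  7534/42995*1/5 + 7327/42995*1/5 + 13517/42995*1/15 + 9297/42995*1/3 + 1064/8599*1/15 = 7327/42995 = pi_Y  (ok)
  7534/42995*7/15 + 7327/42995*1/15 + 13517/42995*8/15 + 9297/42995*2/15 + 1064/8599*1/5 = 13517/42995 = pi_Z  (ok)
  7534/42995*2/15 + 7327/42995*2/5 + 13517/42995*1/5 + 9297/42995*2/15 + 1064/8599*4/15 = 9297/42995 = pi_W  (ok)
  7534/42995*2/15 + 7327/42995*1/5 + 13517/42995*1/15 + 9297/42995*2/15 + 1064/8599*2/15 = 1064/8599 = pi_U  (ok)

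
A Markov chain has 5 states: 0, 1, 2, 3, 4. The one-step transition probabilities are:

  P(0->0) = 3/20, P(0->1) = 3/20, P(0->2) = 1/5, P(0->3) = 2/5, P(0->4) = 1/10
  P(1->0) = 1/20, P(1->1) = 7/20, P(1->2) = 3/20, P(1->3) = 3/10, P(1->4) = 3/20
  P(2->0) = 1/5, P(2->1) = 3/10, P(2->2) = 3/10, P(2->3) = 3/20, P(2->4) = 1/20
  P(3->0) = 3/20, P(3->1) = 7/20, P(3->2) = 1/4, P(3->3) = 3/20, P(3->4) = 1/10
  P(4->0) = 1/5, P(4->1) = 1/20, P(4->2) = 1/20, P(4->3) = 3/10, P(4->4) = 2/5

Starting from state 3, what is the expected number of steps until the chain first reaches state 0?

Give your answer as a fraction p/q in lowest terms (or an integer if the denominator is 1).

Answer: 53340/7361

Derivation:
Let h_i = expected steps to first reach 0 from state i.
Boundary: h_0 = 0.
First-step equations for the other states:
  h_1 = 1 + 1/20*h_0 + 7/20*h_1 + 3/20*h_2 + 3/10*h_3 + 3/20*h_4
  h_2 = 1 + 1/5*h_0 + 3/10*h_1 + 3/10*h_2 + 3/20*h_3 + 1/20*h_4
  h_3 = 1 + 3/20*h_0 + 7/20*h_1 + 1/4*h_2 + 3/20*h_3 + 1/10*h_4
  h_4 = 1 + 1/5*h_0 + 1/20*h_1 + 1/20*h_2 + 3/10*h_3 + 2/5*h_4

Substituting h_0 = 0 and rearranging gives the linear system (I - Q) h = 1:
  [13/20, -3/20, -3/10, -3/20] . (h_1, h_2, h_3, h_4) = 1
  [-3/10, 7/10, -3/20, -1/20] . (h_1, h_2, h_3, h_4) = 1
  [-7/20, -1/4, 17/20, -1/10] . (h_1, h_2, h_3, h_4) = 1
  [-1/20, -1/20, -3/10, 3/5] . (h_1, h_2, h_3, h_4) = 1

Solving yields:
  h_1 = 58690/7361
  h_2 = 50530/7361
  h_3 = 53340/7361
  h_4 = 48040/7361

Starting state is 3, so the expected hitting time is h_3 = 53340/7361.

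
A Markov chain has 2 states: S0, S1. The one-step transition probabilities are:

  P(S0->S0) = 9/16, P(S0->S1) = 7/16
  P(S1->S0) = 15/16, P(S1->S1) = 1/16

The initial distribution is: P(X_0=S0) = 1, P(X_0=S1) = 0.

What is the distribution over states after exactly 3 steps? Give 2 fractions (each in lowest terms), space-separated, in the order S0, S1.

Answer: 681/1024 343/1024

Derivation:
Propagating the distribution step by step (d_{t+1} = d_t * P):
d_0 = (S0=1, S1=0)
  d_1[S0] = 1*9/16 + 0*15/16 = 9/16
  d_1[S1] = 1*7/16 + 0*1/16 = 7/16
d_1 = (S0=9/16, S1=7/16)
  d_2[S0] = 9/16*9/16 + 7/16*15/16 = 93/128
  d_2[S1] = 9/16*7/16 + 7/16*1/16 = 35/128
d_2 = (S0=93/128, S1=35/128)
  d_3[S0] = 93/128*9/16 + 35/128*15/16 = 681/1024
  d_3[S1] = 93/128*7/16 + 35/128*1/16 = 343/1024
d_3 = (S0=681/1024, S1=343/1024)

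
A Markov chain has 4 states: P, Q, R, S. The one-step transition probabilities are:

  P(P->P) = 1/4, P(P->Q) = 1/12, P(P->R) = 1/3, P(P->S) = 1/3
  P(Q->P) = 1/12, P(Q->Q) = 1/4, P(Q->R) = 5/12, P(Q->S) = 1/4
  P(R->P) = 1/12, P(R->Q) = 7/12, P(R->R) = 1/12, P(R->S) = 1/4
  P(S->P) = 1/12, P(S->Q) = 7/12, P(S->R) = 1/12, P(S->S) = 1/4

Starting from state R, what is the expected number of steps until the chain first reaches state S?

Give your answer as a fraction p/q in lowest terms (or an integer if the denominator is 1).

Answer: 120/31

Derivation:
Let h_i = expected steps to first reach S from state i.
Boundary: h_S = 0.
First-step equations for the other states:
  h_P = 1 + 1/4*h_P + 1/12*h_Q + 1/3*h_R + 1/3*h_S
  h_Q = 1 + 1/12*h_P + 1/4*h_Q + 5/12*h_R + 1/4*h_S
  h_R = 1 + 1/12*h_P + 7/12*h_Q + 1/12*h_R + 1/4*h_S

Substituting h_S = 0 and rearranging gives the linear system (I - Q) h = 1:
  [3/4, -1/12, -1/3] . (h_P, h_Q, h_R) = 1
  [-1/12, 3/4, -5/12] . (h_P, h_Q, h_R) = 1
  [-1/12, -7/12, 11/12] . (h_P, h_Q, h_R) = 1

Solving yields:
  h_P = 108/31
  h_Q = 120/31
  h_R = 120/31

Starting state is R, so the expected hitting time is h_R = 120/31.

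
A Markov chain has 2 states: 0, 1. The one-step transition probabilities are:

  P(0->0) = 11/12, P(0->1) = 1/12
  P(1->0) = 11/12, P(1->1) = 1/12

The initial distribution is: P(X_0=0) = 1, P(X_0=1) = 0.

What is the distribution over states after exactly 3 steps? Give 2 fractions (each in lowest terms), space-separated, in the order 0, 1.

Answer: 11/12 1/12

Derivation:
Propagating the distribution step by step (d_{t+1} = d_t * P):
d_0 = (0=1, 1=0)
  d_1[0] = 1*11/12 + 0*11/12 = 11/12
  d_1[1] = 1*1/12 + 0*1/12 = 1/12
d_1 = (0=11/12, 1=1/12)
  d_2[0] = 11/12*11/12 + 1/12*11/12 = 11/12
  d_2[1] = 11/12*1/12 + 1/12*1/12 = 1/12
d_2 = (0=11/12, 1=1/12)
  d_3[0] = 11/12*11/12 + 1/12*11/12 = 11/12
  d_3[1] = 11/12*1/12 + 1/12*1/12 = 1/12
d_3 = (0=11/12, 1=1/12)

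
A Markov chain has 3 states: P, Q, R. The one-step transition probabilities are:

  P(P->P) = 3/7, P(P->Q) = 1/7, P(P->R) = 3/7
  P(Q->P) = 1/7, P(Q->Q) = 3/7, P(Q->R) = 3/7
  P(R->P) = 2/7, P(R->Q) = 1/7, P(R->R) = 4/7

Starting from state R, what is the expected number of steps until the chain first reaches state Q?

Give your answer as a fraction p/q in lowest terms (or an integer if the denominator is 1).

Let h_i = expected steps to first reach Q from state i.
Boundary: h_Q = 0.
First-step equations for the other states:
  h_P = 1 + 3/7*h_P + 1/7*h_Q + 3/7*h_R
  h_R = 1 + 2/7*h_P + 1/7*h_Q + 4/7*h_R

Substituting h_Q = 0 and rearranging gives the linear system (I - Q) h = 1:
  [4/7, -3/7] . (h_P, h_R) = 1
  [-2/7, 3/7] . (h_P, h_R) = 1

Solving yields:
  h_P = 7
  h_R = 7

Starting state is R, so the expected hitting time is h_R = 7.

Answer: 7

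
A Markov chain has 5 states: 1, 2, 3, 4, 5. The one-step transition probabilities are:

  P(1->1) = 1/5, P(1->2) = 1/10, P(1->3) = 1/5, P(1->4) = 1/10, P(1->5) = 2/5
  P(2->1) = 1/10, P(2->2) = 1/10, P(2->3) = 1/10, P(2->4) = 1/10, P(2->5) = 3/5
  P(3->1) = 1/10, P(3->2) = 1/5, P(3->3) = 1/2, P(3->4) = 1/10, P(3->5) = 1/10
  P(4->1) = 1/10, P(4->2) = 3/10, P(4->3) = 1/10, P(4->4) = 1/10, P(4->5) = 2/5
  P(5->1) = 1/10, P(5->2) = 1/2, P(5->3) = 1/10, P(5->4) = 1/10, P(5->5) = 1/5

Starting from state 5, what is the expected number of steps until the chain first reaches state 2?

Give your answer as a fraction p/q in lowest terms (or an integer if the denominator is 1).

Let h_i = expected steps to first reach 2 from state i.
Boundary: h_2 = 0.
First-step equations for the other states:
  h_1 = 1 + 1/5*h_1 + 1/10*h_2 + 1/5*h_3 + 1/10*h_4 + 2/5*h_5
  h_3 = 1 + 1/10*h_1 + 1/5*h_2 + 1/2*h_3 + 1/10*h_4 + 1/10*h_5
  h_4 = 1 + 1/10*h_1 + 3/10*h_2 + 1/10*h_3 + 1/10*h_4 + 2/5*h_5
  h_5 = 1 + 1/10*h_1 + 1/2*h_2 + 1/10*h_3 + 1/10*h_4 + 1/5*h_5

Substituting h_2 = 0 and rearranging gives the linear system (I - Q) h = 1:
  [4/5, -1/5, -1/10, -2/5] . (h_1, h_3, h_4, h_5) = 1
  [-1/10, 1/2, -1/10, -1/10] . (h_1, h_3, h_4, h_5) = 1
  [-1/10, -1/10, 9/10, -2/5] . (h_1, h_3, h_4, h_5) = 1
  [-1/10, -1/10, -1/10, 4/5] . (h_1, h_3, h_4, h_5) = 1

Solving yields:
  h_1 = 75/19
  h_3 = 75/19
  h_4 = 60/19
  h_5 = 50/19

Starting state is 5, so the expected hitting time is h_5 = 50/19.

Answer: 50/19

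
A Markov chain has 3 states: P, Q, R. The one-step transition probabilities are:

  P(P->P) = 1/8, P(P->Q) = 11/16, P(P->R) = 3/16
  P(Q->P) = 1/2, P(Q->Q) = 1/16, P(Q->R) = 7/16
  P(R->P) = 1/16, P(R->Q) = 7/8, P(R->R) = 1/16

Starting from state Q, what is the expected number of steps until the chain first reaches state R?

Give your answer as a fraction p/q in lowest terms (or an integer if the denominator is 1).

Let h_i = expected steps to first reach R from state i.
Boundary: h_R = 0.
First-step equations for the other states:
  h_P = 1 + 1/8*h_P + 11/16*h_Q + 3/16*h_R
  h_Q = 1 + 1/2*h_P + 1/16*h_Q + 7/16*h_R

Substituting h_R = 0 and rearranging gives the linear system (I - Q) h = 1:
  [7/8, -11/16] . (h_P, h_Q) = 1
  [-1/2, 15/16] . (h_P, h_Q) = 1

Solving yields:
  h_P = 208/61
  h_Q = 176/61

Starting state is Q, so the expected hitting time is h_Q = 176/61.

Answer: 176/61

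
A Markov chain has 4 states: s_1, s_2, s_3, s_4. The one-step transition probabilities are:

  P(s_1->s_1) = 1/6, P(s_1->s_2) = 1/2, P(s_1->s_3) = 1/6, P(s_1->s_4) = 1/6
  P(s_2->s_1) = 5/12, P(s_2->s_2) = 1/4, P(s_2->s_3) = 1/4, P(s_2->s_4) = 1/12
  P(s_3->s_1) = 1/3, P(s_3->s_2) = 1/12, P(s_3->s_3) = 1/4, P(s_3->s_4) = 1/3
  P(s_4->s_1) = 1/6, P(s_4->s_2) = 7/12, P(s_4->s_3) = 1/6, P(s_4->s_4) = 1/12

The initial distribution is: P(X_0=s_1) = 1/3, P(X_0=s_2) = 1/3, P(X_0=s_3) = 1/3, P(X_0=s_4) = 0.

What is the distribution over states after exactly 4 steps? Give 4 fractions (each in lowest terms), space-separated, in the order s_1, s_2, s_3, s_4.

Answer: 1487/5184 21127/62208 13229/62208 139/864

Derivation:
Propagating the distribution step by step (d_{t+1} = d_t * P):
d_0 = (s_1=1/3, s_2=1/3, s_3=1/3, s_4=0)
  d_1[s_1] = 1/3*1/6 + 1/3*5/12 + 1/3*1/3 + 0*1/6 = 11/36
  d_1[s_2] = 1/3*1/2 + 1/3*1/4 + 1/3*1/12 + 0*7/12 = 5/18
  d_1[s_3] = 1/3*1/6 + 1/3*1/4 + 1/3*1/4 + 0*1/6 = 2/9
  d_1[s_4] = 1/3*1/6 + 1/3*1/12 + 1/3*1/3 + 0*1/12 = 7/36
d_1 = (s_1=11/36, s_2=5/18, s_3=2/9, s_4=7/36)
  d_2[s_1] = 11/36*1/6 + 5/18*5/12 + 2/9*1/3 + 7/36*1/6 = 59/216
  d_2[s_2] = 11/36*1/2 + 5/18*1/4 + 2/9*1/12 + 7/36*7/12 = 17/48
  d_2[s_3] = 11/36*1/6 + 5/18*1/4 + 2/9*1/4 + 7/36*1/6 = 5/24
  d_2[s_4] = 11/36*1/6 + 5/18*1/12 + 2/9*1/3 + 7/36*1/12 = 71/432
d_2 = (s_1=59/216, s_2=17/48, s_3=5/24, s_4=71/432)
  d_3[s_1] = 59/216*1/6 + 17/48*5/12 + 5/24*1/3 + 71/432*1/6 = 167/576
  d_3[s_2] = 59/216*1/2 + 17/48*1/4 + 5/24*1/12 + 71/432*7/12 = 877/2592
  d_3[s_3] = 59/216*1/6 + 17/48*1/4 + 5/24*1/4 + 71/432*1/6 = 41/192
  d_3[s_4] = 59/216*1/6 + 17/48*1/12 + 5/24*1/3 + 71/432*1/12 = 205/1296
d_3 = (s_1=167/576, s_2=877/2592, s_3=41/192, s_4=205/1296)
  d_4[s_1] = 167/576*1/6 + 877/2592*5/12 + 41/192*1/3 + 205/1296*1/6 = 1487/5184
  d_4[s_2] = 167/576*1/2 + 877/2592*1/4 + 41/192*1/12 + 205/1296*7/12 = 21127/62208
  d_4[s_3] = 167/576*1/6 + 877/2592*1/4 + 41/192*1/4 + 205/1296*1/6 = 13229/62208
  d_4[s_4] = 167/576*1/6 + 877/2592*1/12 + 41/192*1/3 + 205/1296*1/12 = 139/864
d_4 = (s_1=1487/5184, s_2=21127/62208, s_3=13229/62208, s_4=139/864)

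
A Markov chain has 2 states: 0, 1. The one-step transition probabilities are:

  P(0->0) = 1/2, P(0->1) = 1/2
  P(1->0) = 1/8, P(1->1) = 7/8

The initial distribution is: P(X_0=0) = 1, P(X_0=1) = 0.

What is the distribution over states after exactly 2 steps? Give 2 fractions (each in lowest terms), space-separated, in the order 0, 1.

Propagating the distribution step by step (d_{t+1} = d_t * P):
d_0 = (0=1, 1=0)
  d_1[0] = 1*1/2 + 0*1/8 = 1/2
  d_1[1] = 1*1/2 + 0*7/8 = 1/2
d_1 = (0=1/2, 1=1/2)
  d_2[0] = 1/2*1/2 + 1/2*1/8 = 5/16
  d_2[1] = 1/2*1/2 + 1/2*7/8 = 11/16
d_2 = (0=5/16, 1=11/16)

Answer: 5/16 11/16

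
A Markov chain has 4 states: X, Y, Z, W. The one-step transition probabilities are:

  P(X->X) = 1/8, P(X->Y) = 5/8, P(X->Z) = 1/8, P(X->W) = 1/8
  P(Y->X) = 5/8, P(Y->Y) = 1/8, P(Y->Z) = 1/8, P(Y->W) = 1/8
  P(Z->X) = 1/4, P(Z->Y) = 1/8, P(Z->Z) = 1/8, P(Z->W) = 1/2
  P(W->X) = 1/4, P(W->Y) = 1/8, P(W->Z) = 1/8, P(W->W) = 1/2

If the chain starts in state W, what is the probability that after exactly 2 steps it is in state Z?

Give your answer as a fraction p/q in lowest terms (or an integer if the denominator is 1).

Computing P^2 by repeated multiplication:
P^1 =
  X: [1/8, 5/8, 1/8, 1/8]
  Y: [5/8, 1/8, 1/8, 1/8]
  Z: [1/4, 1/8, 1/8, 1/2]
  W: [1/4, 1/8, 1/8, 1/2]
P^2 =
  X: [15/32, 3/16, 1/8, 7/32]
  Y: [7/32, 7/16, 1/8, 7/32]
  Z: [17/64, 1/4, 1/8, 23/64]
  W: [17/64, 1/4, 1/8, 23/64]

(P^2)[W -> Z] = 1/8

Answer: 1/8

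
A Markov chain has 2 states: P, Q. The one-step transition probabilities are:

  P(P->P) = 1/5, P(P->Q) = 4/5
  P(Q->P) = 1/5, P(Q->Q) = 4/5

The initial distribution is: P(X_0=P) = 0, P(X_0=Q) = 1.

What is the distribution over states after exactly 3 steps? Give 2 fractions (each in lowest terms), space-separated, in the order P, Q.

Propagating the distribution step by step (d_{t+1} = d_t * P):
d_0 = (P=0, Q=1)
  d_1[P] = 0*1/5 + 1*1/5 = 1/5
  d_1[Q] = 0*4/5 + 1*4/5 = 4/5
d_1 = (P=1/5, Q=4/5)
  d_2[P] = 1/5*1/5 + 4/5*1/5 = 1/5
  d_2[Q] = 1/5*4/5 + 4/5*4/5 = 4/5
d_2 = (P=1/5, Q=4/5)
  d_3[P] = 1/5*1/5 + 4/5*1/5 = 1/5
  d_3[Q] = 1/5*4/5 + 4/5*4/5 = 4/5
d_3 = (P=1/5, Q=4/5)

Answer: 1/5 4/5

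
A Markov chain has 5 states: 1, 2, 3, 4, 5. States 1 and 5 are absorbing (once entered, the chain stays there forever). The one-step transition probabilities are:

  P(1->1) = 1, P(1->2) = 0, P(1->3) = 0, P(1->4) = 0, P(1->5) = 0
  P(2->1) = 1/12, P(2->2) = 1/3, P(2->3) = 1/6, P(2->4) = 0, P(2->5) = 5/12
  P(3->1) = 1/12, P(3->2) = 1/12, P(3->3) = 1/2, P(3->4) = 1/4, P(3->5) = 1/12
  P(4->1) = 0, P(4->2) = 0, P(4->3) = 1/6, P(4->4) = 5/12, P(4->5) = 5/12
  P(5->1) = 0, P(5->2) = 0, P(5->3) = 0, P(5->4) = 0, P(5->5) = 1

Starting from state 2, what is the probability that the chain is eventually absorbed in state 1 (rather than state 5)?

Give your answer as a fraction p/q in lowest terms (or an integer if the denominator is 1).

Answer: 25/137

Derivation:
Let a_i = P(absorbed in 1 | start in state i).
Boundary conditions: a_1 = 1, a_5 = 0.
For each transient state i, a_i = sum_j P(i->j) * a_j:
  a_2 = 1/12*a_1 + 1/3*a_2 + 1/6*a_3 + 0*a_4 + 5/12*a_5
  a_3 = 1/12*a_1 + 1/12*a_2 + 1/2*a_3 + 1/4*a_4 + 1/12*a_5
  a_4 = 0*a_1 + 0*a_2 + 1/6*a_3 + 5/12*a_4 + 5/12*a_5

Substituting a_1 = 1 and a_5 = 0, rearrange to (I - Q) a = r where r[i] = P(i -> 1):
  [2/3, -1/6, 0] . (a_2, a_3, a_4) = 1/12
  [-1/12, 1/2, -1/4] . (a_2, a_3, a_4) = 1/12
  [0, -1/6, 7/12] . (a_2, a_3, a_4) = 0

Solving yields:
  a_2 = 25/137
  a_3 = 63/274
  a_4 = 9/137

Starting state is 2, so the absorption probability is a_2 = 25/137.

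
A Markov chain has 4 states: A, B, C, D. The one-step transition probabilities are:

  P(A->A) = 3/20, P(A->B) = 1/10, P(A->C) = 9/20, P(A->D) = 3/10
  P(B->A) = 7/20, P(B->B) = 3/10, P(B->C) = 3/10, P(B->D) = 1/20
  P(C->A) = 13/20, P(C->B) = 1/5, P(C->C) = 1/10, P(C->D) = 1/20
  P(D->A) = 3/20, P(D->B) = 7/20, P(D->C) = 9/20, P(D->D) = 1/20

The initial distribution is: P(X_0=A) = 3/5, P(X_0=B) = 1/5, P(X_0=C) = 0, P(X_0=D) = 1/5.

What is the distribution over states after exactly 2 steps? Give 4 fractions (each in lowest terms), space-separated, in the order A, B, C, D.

Answer: 199/500 23/100 549/2000 39/400

Derivation:
Propagating the distribution step by step (d_{t+1} = d_t * P):
d_0 = (A=3/5, B=1/5, C=0, D=1/5)
  d_1[A] = 3/5*3/20 + 1/5*7/20 + 0*13/20 + 1/5*3/20 = 19/100
  d_1[B] = 3/5*1/10 + 1/5*3/10 + 0*1/5 + 1/5*7/20 = 19/100
  d_1[C] = 3/5*9/20 + 1/5*3/10 + 0*1/10 + 1/5*9/20 = 21/50
  d_1[D] = 3/5*3/10 + 1/5*1/20 + 0*1/20 + 1/5*1/20 = 1/5
d_1 = (A=19/100, B=19/100, C=21/50, D=1/5)
  d_2[A] = 19/100*3/20 + 19/100*7/20 + 21/50*13/20 + 1/5*3/20 = 199/500
  d_2[B] = 19/100*1/10 + 19/100*3/10 + 21/50*1/5 + 1/5*7/20 = 23/100
  d_2[C] = 19/100*9/20 + 19/100*3/10 + 21/50*1/10 + 1/5*9/20 = 549/2000
  d_2[D] = 19/100*3/10 + 19/100*1/20 + 21/50*1/20 + 1/5*1/20 = 39/400
d_2 = (A=199/500, B=23/100, C=549/2000, D=39/400)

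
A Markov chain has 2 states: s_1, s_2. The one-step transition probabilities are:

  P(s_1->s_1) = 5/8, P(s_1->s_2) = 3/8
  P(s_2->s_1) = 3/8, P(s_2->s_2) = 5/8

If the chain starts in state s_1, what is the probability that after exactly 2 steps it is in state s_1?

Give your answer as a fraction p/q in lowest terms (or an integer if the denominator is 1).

Computing P^2 by repeated multiplication:
P^1 =
  s_1: [5/8, 3/8]
  s_2: [3/8, 5/8]
P^2 =
  s_1: [17/32, 15/32]
  s_2: [15/32, 17/32]

(P^2)[s_1 -> s_1] = 17/32

Answer: 17/32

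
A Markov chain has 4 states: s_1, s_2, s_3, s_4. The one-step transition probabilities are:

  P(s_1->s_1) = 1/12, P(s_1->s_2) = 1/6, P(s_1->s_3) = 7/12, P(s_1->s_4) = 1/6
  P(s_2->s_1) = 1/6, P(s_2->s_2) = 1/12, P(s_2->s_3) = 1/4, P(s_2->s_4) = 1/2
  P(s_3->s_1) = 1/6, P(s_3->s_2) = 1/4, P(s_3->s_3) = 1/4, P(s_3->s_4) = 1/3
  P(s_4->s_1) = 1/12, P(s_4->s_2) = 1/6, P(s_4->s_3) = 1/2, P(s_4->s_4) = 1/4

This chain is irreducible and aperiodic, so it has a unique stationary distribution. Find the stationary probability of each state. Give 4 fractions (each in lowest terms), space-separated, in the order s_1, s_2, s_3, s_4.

The stationary distribution satisfies pi = pi * P, i.e.:
  pi_s_1 = 1/12*pi_s_1 + 1/6*pi_s_2 + 1/6*pi_s_3 + 1/12*pi_s_4
  pi_s_2 = 1/6*pi_s_1 + 1/12*pi_s_2 + 1/4*pi_s_3 + 1/6*pi_s_4
  pi_s_3 = 7/12*pi_s_1 + 1/4*pi_s_2 + 1/4*pi_s_3 + 1/2*pi_s_4
  pi_s_4 = 1/6*pi_s_1 + 1/2*pi_s_2 + 1/3*pi_s_3 + 1/4*pi_s_4
with normalization: pi_s_1 + pi_s_2 + pi_s_3 + pi_s_4 = 1.

Using the first 3 balance equations plus normalization, the linear system A*pi = b is:
  [-11/12, 1/6, 1/6, 1/12] . pi = 0
  [1/6, -11/12, 1/4, 1/6] . pi = 0
  [7/12, 1/4, -3/4, 1/2] . pi = 0
  [1, 1, 1, 1] . pi = 1

Solving yields:
  pi_s_1 = 153/1181
  pi_s_2 = 431/2362
  pi_s_3 = 879/2362
  pi_s_4 = 373/1181

Verification (pi * P):
  153/1181*1/12 + 431/2362*1/6 + 879/2362*1/6 + 373/1181*1/12 = 153/1181 = pi_s_1  (ok)
  153/1181*1/6 + 431/2362*1/12 + 879/2362*1/4 + 373/1181*1/6 = 431/2362 = pi_s_2  (ok)
  153/1181*7/12 + 431/2362*1/4 + 879/2362*1/4 + 373/1181*1/2 = 879/2362 = pi_s_3  (ok)
  153/1181*1/6 + 431/2362*1/2 + 879/2362*1/3 + 373/1181*1/4 = 373/1181 = pi_s_4  (ok)

Answer: 153/1181 431/2362 879/2362 373/1181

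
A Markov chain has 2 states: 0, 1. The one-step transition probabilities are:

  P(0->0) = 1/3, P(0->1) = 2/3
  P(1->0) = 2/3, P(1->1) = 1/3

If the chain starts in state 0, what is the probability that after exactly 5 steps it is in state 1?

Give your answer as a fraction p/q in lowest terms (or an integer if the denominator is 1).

Answer: 122/243

Derivation:
Computing P^5 by repeated multiplication:
P^1 =
  0: [1/3, 2/3]
  1: [2/3, 1/3]
P^2 =
  0: [5/9, 4/9]
  1: [4/9, 5/9]
P^3 =
  0: [13/27, 14/27]
  1: [14/27, 13/27]
P^4 =
  0: [41/81, 40/81]
  1: [40/81, 41/81]
P^5 =
  0: [121/243, 122/243]
  1: [122/243, 121/243]

(P^5)[0 -> 1] = 122/243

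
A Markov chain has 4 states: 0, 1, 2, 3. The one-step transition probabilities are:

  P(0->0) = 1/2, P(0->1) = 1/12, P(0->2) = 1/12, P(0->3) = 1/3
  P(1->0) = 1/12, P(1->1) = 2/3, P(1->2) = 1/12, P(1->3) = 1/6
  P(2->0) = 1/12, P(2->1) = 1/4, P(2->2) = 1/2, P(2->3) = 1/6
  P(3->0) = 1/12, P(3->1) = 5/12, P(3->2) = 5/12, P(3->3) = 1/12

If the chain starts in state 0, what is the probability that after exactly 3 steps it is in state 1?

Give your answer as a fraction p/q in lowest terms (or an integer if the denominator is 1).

Computing P^3 by repeated multiplication:
P^1 =
  0: [1/2, 1/12, 1/12, 1/3]
  1: [1/12, 2/3, 1/12, 1/6]
  2: [1/12, 1/4, 1/2, 1/6]
  3: [1/12, 5/12, 5/12, 1/12]
P^2 =
  0: [7/24, 37/144, 11/48, 2/9]
  1: [17/144, 13/24, 25/144, 1/6]
  2: [17/144, 53/144, 25/72, 1/6]
  3: [17/144, 61/144, 41/144, 25/144]
P^3 =
  0: [59/288, 199/576, 437/1728, 85/432]
  1: [229/1728, 209/432, 365/1728, 149/864]
  2: [229/1728, 79/192, 245/864, 149/864]
  3: [229/1728, 251/576, 449/1728, 11/64]

(P^3)[0 -> 1] = 199/576

Answer: 199/576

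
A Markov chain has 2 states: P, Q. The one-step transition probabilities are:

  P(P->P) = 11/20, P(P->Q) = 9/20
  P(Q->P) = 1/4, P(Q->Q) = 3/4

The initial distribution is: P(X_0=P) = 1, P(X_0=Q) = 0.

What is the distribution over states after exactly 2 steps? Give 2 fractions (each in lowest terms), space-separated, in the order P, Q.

Answer: 83/200 117/200

Derivation:
Propagating the distribution step by step (d_{t+1} = d_t * P):
d_0 = (P=1, Q=0)
  d_1[P] = 1*11/20 + 0*1/4 = 11/20
  d_1[Q] = 1*9/20 + 0*3/4 = 9/20
d_1 = (P=11/20, Q=9/20)
  d_2[P] = 11/20*11/20 + 9/20*1/4 = 83/200
  d_2[Q] = 11/20*9/20 + 9/20*3/4 = 117/200
d_2 = (P=83/200, Q=117/200)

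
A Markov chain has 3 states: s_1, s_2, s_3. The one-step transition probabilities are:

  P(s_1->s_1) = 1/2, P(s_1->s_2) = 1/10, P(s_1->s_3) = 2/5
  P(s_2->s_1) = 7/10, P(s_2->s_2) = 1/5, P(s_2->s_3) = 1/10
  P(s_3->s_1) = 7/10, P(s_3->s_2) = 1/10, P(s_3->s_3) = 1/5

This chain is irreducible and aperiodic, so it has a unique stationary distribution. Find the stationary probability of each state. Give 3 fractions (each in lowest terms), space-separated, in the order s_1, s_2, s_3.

Answer: 7/12 1/9 11/36

Derivation:
The stationary distribution satisfies pi = pi * P, i.e.:
  pi_s_1 = 1/2*pi_s_1 + 7/10*pi_s_2 + 7/10*pi_s_3
  pi_s_2 = 1/10*pi_s_1 + 1/5*pi_s_2 + 1/10*pi_s_3
  pi_s_3 = 2/5*pi_s_1 + 1/10*pi_s_2 + 1/5*pi_s_3
with normalization: pi_s_1 + pi_s_2 + pi_s_3 = 1.

Using the first 2 balance equations plus normalization, the linear system A*pi = b is:
  [-1/2, 7/10, 7/10] . pi = 0
  [1/10, -4/5, 1/10] . pi = 0
  [1, 1, 1] . pi = 1

Solving yields:
  pi_s_1 = 7/12
  pi_s_2 = 1/9
  pi_s_3 = 11/36

Verification (pi * P):
  7/12*1/2 + 1/9*7/10 + 11/36*7/10 = 7/12 = pi_s_1  (ok)
  7/12*1/10 + 1/9*1/5 + 11/36*1/10 = 1/9 = pi_s_2  (ok)
  7/12*2/5 + 1/9*1/10 + 11/36*1/5 = 11/36 = pi_s_3  (ok)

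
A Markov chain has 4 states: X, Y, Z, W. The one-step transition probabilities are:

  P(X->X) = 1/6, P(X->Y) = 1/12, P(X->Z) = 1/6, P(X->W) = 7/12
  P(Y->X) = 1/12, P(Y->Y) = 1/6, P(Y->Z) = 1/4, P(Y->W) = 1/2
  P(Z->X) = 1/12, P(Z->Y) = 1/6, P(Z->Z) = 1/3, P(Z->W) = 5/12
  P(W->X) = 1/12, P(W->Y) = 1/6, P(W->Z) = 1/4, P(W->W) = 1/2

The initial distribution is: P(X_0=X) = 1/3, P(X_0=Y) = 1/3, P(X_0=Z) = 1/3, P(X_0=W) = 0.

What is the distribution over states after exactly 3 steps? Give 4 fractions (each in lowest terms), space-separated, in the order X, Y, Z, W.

Propagating the distribution step by step (d_{t+1} = d_t * P):
d_0 = (X=1/3, Y=1/3, Z=1/3, W=0)
  d_1[X] = 1/3*1/6 + 1/3*1/12 + 1/3*1/12 + 0*1/12 = 1/9
  d_1[Y] = 1/3*1/12 + 1/3*1/6 + 1/3*1/6 + 0*1/6 = 5/36
  d_1[Z] = 1/3*1/6 + 1/3*1/4 + 1/3*1/3 + 0*1/4 = 1/4
  d_1[W] = 1/3*7/12 + 1/3*1/2 + 1/3*5/12 + 0*1/2 = 1/2
d_1 = (X=1/9, Y=5/36, Z=1/4, W=1/2)
  d_2[X] = 1/9*1/6 + 5/36*1/12 + 1/4*1/12 + 1/2*1/12 = 5/54
  d_2[Y] = 1/9*1/12 + 5/36*1/6 + 1/4*1/6 + 1/2*1/6 = 17/108
  d_2[Z] = 1/9*1/6 + 5/36*1/4 + 1/4*1/3 + 1/2*1/4 = 113/432
  d_2[W] = 1/9*7/12 + 5/36*1/2 + 1/4*5/12 + 1/2*1/2 = 211/432
d_2 = (X=5/54, Y=17/108, Z=113/432, W=211/432)
  d_3[X] = 5/54*1/6 + 17/108*1/12 + 113/432*1/12 + 211/432*1/12 = 59/648
  d_3[Y] = 5/54*1/12 + 17/108*1/6 + 113/432*1/6 + 211/432*1/6 = 103/648
  d_3[Z] = 5/54*1/6 + 17/108*1/4 + 113/432*1/3 + 211/432*1/4 = 1369/5184
  d_3[W] = 5/54*7/12 + 17/108*1/2 + 113/432*5/12 + 211/432*1/2 = 2519/5184
d_3 = (X=59/648, Y=103/648, Z=1369/5184, W=2519/5184)

Answer: 59/648 103/648 1369/5184 2519/5184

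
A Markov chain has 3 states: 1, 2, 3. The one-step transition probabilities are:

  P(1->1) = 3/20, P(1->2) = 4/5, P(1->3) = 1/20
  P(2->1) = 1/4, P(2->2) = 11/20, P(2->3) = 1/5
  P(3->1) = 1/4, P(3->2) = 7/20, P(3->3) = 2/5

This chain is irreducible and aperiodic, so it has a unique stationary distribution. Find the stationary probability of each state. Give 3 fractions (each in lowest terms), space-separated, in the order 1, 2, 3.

Answer: 5/22 199/352 73/352

Derivation:
The stationary distribution satisfies pi = pi * P, i.e.:
  pi_1 = 3/20*pi_1 + 1/4*pi_2 + 1/4*pi_3
  pi_2 = 4/5*pi_1 + 11/20*pi_2 + 7/20*pi_3
  pi_3 = 1/20*pi_1 + 1/5*pi_2 + 2/5*pi_3
with normalization: pi_1 + pi_2 + pi_3 = 1.

Using the first 2 balance equations plus normalization, the linear system A*pi = b is:
  [-17/20, 1/4, 1/4] . pi = 0
  [4/5, -9/20, 7/20] . pi = 0
  [1, 1, 1] . pi = 1

Solving yields:
  pi_1 = 5/22
  pi_2 = 199/352
  pi_3 = 73/352

Verification (pi * P):
  5/22*3/20 + 199/352*1/4 + 73/352*1/4 = 5/22 = pi_1  (ok)
  5/22*4/5 + 199/352*11/20 + 73/352*7/20 = 199/352 = pi_2  (ok)
  5/22*1/20 + 199/352*1/5 + 73/352*2/5 = 73/352 = pi_3  (ok)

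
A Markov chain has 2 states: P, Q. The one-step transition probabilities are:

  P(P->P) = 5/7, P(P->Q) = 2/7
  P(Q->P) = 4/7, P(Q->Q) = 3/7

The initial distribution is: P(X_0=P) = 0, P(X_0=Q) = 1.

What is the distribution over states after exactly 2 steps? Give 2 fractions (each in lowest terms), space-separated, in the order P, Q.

Propagating the distribution step by step (d_{t+1} = d_t * P):
d_0 = (P=0, Q=1)
  d_1[P] = 0*5/7 + 1*4/7 = 4/7
  d_1[Q] = 0*2/7 + 1*3/7 = 3/7
d_1 = (P=4/7, Q=3/7)
  d_2[P] = 4/7*5/7 + 3/7*4/7 = 32/49
  d_2[Q] = 4/7*2/7 + 3/7*3/7 = 17/49
d_2 = (P=32/49, Q=17/49)

Answer: 32/49 17/49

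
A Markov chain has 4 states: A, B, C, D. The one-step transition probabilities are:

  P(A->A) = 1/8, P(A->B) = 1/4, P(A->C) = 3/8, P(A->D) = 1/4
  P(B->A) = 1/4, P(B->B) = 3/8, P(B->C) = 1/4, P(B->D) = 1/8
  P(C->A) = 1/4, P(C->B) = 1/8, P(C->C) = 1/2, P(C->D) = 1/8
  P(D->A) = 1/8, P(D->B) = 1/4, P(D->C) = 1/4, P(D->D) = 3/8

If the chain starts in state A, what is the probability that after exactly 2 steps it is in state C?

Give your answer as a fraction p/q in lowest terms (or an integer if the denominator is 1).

Computing P^2 by repeated multiplication:
P^1 =
  A: [1/8, 1/4, 3/8, 1/4]
  B: [1/4, 3/8, 1/4, 1/8]
  C: [1/4, 1/8, 1/2, 1/8]
  D: [1/8, 1/4, 1/4, 3/8]
P^2 =
  A: [13/64, 15/64, 23/64, 13/64]
  B: [13/64, 17/64, 11/32, 3/16]
  C: [13/64, 13/64, 13/32, 3/16]
  D: [3/16, 1/4, 21/64, 15/64]

(P^2)[A -> C] = 23/64

Answer: 23/64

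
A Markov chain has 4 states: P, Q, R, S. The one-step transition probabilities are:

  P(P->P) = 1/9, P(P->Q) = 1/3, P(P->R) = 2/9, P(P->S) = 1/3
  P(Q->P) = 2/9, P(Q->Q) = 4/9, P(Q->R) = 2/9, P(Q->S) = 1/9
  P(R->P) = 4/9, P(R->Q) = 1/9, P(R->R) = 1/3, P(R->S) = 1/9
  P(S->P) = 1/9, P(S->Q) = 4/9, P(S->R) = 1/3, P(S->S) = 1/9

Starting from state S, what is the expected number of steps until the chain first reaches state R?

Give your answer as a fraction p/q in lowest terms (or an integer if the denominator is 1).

Answer: 41/11

Derivation:
Let h_i = expected steps to first reach R from state i.
Boundary: h_R = 0.
First-step equations for the other states:
  h_P = 1 + 1/9*h_P + 1/3*h_Q + 2/9*h_R + 1/3*h_S
  h_Q = 1 + 2/9*h_P + 4/9*h_Q + 2/9*h_R + 1/9*h_S
  h_S = 1 + 1/9*h_P + 4/9*h_Q + 1/3*h_R + 1/9*h_S

Substituting h_R = 0 and rearranging gives the linear system (I - Q) h = 1:
  [8/9, -1/3, -1/3] . (h_P, h_Q, h_S) = 1
  [-2/9, 5/9, -1/9] . (h_P, h_Q, h_S) = 1
  [-1/9, -4/9, 8/9] . (h_P, h_Q, h_S) = 1

Solving yields:
  h_P = 45/11
  h_Q = 46/11
  h_S = 41/11

Starting state is S, so the expected hitting time is h_S = 41/11.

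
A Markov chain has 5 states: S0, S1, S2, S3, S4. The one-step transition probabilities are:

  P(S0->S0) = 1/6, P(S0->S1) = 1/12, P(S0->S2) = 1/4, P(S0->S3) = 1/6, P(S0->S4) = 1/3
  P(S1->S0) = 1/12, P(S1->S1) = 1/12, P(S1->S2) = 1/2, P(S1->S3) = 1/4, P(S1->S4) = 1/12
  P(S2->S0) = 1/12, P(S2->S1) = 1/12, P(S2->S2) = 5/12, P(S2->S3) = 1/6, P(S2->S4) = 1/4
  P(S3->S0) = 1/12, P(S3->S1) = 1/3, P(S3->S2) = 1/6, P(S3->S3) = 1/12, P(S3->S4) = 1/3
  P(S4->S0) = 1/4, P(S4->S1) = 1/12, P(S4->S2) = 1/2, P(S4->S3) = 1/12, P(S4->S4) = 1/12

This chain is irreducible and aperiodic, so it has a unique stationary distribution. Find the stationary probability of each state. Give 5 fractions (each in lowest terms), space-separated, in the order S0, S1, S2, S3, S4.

The stationary distribution satisfies pi = pi * P, i.e.:
  pi_S0 = 1/6*pi_S0 + 1/12*pi_S1 + 1/12*pi_S2 + 1/12*pi_S3 + 1/4*pi_S4
  pi_S1 = 1/12*pi_S0 + 1/12*pi_S1 + 1/12*pi_S2 + 1/3*pi_S3 + 1/12*pi_S4
  pi_S2 = 1/4*pi_S0 + 1/2*pi_S1 + 5/12*pi_S2 + 1/6*pi_S3 + 1/2*pi_S4
  pi_S3 = 1/6*pi_S0 + 1/4*pi_S1 + 1/6*pi_S2 + 1/12*pi_S3 + 1/12*pi_S4
  pi_S4 = 1/3*pi_S0 + 1/12*pi_S1 + 1/4*pi_S2 + 1/3*pi_S3 + 1/12*pi_S4
with normalization: pi_S0 + pi_S1 + pi_S2 + pi_S3 + pi_S4 = 1.

Using the first 4 balance equations plus normalization, the linear system A*pi = b is:
  [-5/6, 1/12, 1/12, 1/12, 1/4] . pi = 0
  [1/12, -11/12, 1/12, 1/3, 1/12] . pi = 0
  [1/4, 1/2, -7/12, 1/6, 1/2] . pi = 0
  [1/6, 1/4, 1/6, -11/12, 1/12] . pi = 0
  [1, 1, 1, 1, 1] . pi = 1

Solving yields:
  pi_S0 = 1520/11661
  pi_S1 = 2797/23322
  pi_S2 = 1502/3887
  pi_S3 = 569/3887
  pi_S4 = 5059/23322

Verification (pi * P):
  1520/11661*1/6 + 2797/23322*1/12 + 1502/3887*1/12 + 569/3887*1/12 + 5059/23322*1/4 = 1520/11661 = pi_S0  (ok)
  1520/11661*1/12 + 2797/23322*1/12 + 1502/3887*1/12 + 569/3887*1/3 + 5059/23322*1/12 = 2797/23322 = pi_S1  (ok)
  1520/11661*1/4 + 2797/23322*1/2 + 1502/3887*5/12 + 569/3887*1/6 + 5059/23322*1/2 = 1502/3887 = pi_S2  (ok)
  1520/11661*1/6 + 2797/23322*1/4 + 1502/3887*1/6 + 569/3887*1/12 + 5059/23322*1/12 = 569/3887 = pi_S3  (ok)
  1520/11661*1/3 + 2797/23322*1/12 + 1502/3887*1/4 + 569/3887*1/3 + 5059/23322*1/12 = 5059/23322 = pi_S4  (ok)

Answer: 1520/11661 2797/23322 1502/3887 569/3887 5059/23322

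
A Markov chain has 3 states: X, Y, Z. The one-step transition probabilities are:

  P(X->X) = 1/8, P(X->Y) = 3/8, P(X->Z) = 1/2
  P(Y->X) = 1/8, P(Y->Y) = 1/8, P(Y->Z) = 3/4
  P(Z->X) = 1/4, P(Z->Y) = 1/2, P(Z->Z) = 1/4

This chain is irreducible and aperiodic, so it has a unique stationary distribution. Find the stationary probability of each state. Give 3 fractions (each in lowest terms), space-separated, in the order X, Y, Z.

The stationary distribution satisfies pi = pi * P, i.e.:
  pi_X = 1/8*pi_X + 1/8*pi_Y + 1/4*pi_Z
  pi_Y = 3/8*pi_X + 1/8*pi_Y + 1/2*pi_Z
  pi_Z = 1/2*pi_X + 3/4*pi_Y + 1/4*pi_Z
with normalization: pi_X + pi_Y + pi_Z = 1.

Using the first 2 balance equations plus normalization, the linear system A*pi = b is:
  [-7/8, 1/8, 1/4] . pi = 0
  [3/8, -7/8, 1/2] . pi = 0
  [1, 1, 1] . pi = 1

Solving yields:
  pi_X = 9/49
  pi_Y = 17/49
  pi_Z = 23/49

Verification (pi * P):
  9/49*1/8 + 17/49*1/8 + 23/49*1/4 = 9/49 = pi_X  (ok)
  9/49*3/8 + 17/49*1/8 + 23/49*1/2 = 17/49 = pi_Y  (ok)
  9/49*1/2 + 17/49*3/4 + 23/49*1/4 = 23/49 = pi_Z  (ok)

Answer: 9/49 17/49 23/49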